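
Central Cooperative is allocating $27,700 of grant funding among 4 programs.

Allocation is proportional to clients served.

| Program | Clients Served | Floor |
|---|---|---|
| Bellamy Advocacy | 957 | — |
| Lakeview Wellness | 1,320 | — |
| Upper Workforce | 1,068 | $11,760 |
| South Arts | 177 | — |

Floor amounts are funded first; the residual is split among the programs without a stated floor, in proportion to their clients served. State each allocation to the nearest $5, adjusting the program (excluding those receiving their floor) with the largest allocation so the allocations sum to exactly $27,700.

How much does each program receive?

Bellamy Advocacy: $6,215 · Lakeview Wellness: $8,575 · Upper Workforce: $11,760 · South Arts: $1,150

Minimums first: Upper Workforce $11,760. Balance $15,940.
Balance split over remaining clients served 2,454: Bellamy Advocacy 6,216.21 → $6,215; Lakeview Wellness 8,574.08 → $8,575; South Arts 1,149.71 → $1,150.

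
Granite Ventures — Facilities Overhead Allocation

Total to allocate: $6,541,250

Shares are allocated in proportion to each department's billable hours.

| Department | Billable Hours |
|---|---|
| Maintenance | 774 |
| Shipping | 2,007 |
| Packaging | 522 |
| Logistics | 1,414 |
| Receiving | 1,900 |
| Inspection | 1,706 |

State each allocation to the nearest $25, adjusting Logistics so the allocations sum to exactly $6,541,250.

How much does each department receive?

Maintenance: $608,300; Shipping: $1,577,350; Packaging: $410,250; Logistics: $1,111,325; Receiving: $1,493,250; Inspection: $1,340,775

Total billable hours = 8,323.
Raw shares: Maintenance 774/8,323 × $6,541,250 = 608,305.60; Shipping 2,007/8,323 × $6,541,250 = 1,577,350.56; Packaging 522/8,323 × $6,541,250 = 410,252.61; Logistics 1,414/8,323 × $6,541,250 = 1,111,297.31; Receiving 1,900/8,323 × $6,541,250 = 1,493,256.64; Inspection 1,706/8,323 × $6,541,250 = 1,340,787.28.
At nearest $25: Maintenance $608,300; Shipping $1,577,350; Packaging $410,250; Logistics $1,111,300; Receiving $1,493,250; Inspection $1,340,775. Sum = $6,541,225.
Difference $6,541,250 − $6,541,225 = +$25 applied to Logistics: Logistics becomes $1,111,325.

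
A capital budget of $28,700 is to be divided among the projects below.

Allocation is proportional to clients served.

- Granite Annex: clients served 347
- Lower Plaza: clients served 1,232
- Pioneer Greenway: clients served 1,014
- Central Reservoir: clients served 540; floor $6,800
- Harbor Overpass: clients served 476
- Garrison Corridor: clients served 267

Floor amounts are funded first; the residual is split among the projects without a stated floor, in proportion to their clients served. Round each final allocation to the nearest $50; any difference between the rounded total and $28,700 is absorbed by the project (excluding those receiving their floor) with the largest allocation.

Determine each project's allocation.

Granite Annex: $2,300; Lower Plaza: $8,100; Pioneer Greenway: $6,650; Central Reservoir: $6,800; Harbor Overpass: $3,100; Garrison Corridor: $1,750

Fund the minimums — Central Reservoir $6,800. Balance $21,900.
Balance split over remaining clients served 3,336: Granite Annex 2,277.97 → $2,300; Lower Plaza 8,087.77 → $8,100; Pioneer Greenway 6,656.65 → $6,650; Harbor Overpass 3,124.82 → $3,100; Garrison Corridor 1,752.79 → $1,750.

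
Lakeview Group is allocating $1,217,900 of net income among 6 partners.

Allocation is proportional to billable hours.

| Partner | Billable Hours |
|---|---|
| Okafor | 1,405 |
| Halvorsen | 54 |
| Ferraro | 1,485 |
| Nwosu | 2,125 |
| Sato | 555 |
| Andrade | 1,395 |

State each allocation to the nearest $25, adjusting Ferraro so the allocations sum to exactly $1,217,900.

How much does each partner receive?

Billable hours total: 7,019.
Unrounded shares: Okafor 1,405/7,019 × $1,217,900 = 243,788.22; Halvorsen 54/7,019 × $1,217,900 = 9,369.80; Ferraro 1,485/7,019 × $1,217,900 = 257,669.40; Nwosu 2,125/7,019 × $1,217,900 = 368,718.83; Sato 555/7,019 × $1,217,900 = 96,300.68; Andrade 1,395/7,019 × $1,217,900 = 242,053.07.
After rounding ($25): Okafor $243,800; Halvorsen $9,375; Ferraro $257,675; Nwosu $368,725; Sato $96,300; Andrade $242,050. Sum = $1,217,925.
Difference $1,217,900 − $1,217,925 = −$25 applied to Ferraro: Ferraro becomes $257,650.

Okafor: $243,800; Halvorsen: $9,375; Ferraro: $257,650; Nwosu: $368,725; Sato: $96,300; Andrade: $242,050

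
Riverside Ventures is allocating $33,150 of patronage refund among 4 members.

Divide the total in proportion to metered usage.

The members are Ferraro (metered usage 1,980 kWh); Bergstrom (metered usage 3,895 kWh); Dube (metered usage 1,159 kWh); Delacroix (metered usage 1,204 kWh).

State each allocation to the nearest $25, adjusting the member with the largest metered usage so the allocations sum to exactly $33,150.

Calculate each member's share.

Combined metered usage = 8,238.
Proportional shares: Ferraro 1,980/8,238 × $33,150 = 7,967.59; Bergstrom 3,895/8,238 × $33,150 = 15,673.62; Dube 1,159/8,238 × $33,150 = 4,663.86; Delacroix 1,204/8,238 × $33,150 = 4,844.94.
At nearest $25: Ferraro $7,975; Bergstrom $15,675; Dube $4,675; Delacroix $4,850. Sum = $33,175.
Difference $33,150 − $33,175 = −$25 applied to largest metered usage (Bergstrom): Bergstrom becomes $15,650.

Ferraro: $7,975; Bergstrom: $15,650; Dube: $4,675; Delacroix: $4,850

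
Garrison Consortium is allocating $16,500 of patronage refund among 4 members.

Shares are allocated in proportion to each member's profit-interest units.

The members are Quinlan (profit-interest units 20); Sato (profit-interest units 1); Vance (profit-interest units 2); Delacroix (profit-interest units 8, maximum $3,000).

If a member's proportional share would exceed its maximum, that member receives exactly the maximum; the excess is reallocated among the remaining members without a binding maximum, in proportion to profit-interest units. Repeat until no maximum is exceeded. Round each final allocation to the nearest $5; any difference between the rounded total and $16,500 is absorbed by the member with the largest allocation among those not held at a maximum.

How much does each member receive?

Profit-interest units total: 31.
Pro-rata shares before constraints: Quinlan 10,645.16; Sato 532.26; Vance 1,064.52; Delacroix 4,258.06.
Held at cap: Delacroix ($3,000); residual $13,500 reallocated over remaining profit-interest units 23.
Remaining shares: Quinlan 11,739.13 → $11,740; Sato 586.96 → $585; Vance 1,173.91 → $1,175.

Quinlan: $11,740 | Sato: $585 | Vance: $1,175 | Delacroix: $3,000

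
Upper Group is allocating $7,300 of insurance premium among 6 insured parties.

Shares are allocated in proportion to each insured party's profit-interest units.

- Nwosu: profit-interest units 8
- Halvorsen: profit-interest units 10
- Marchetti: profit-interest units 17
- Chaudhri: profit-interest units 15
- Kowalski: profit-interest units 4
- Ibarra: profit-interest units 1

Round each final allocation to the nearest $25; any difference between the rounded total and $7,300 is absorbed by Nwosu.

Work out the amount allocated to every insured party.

Sum of profit-interest units: 55.
Proportional shares: Nwosu 8/55 × $7,300 = 1,061.82; Halvorsen 10/55 × $7,300 = 1,327.27; Marchetti 17/55 × $7,300 = 2,256.36; Chaudhri 15/55 × $7,300 = 1,990.91; Kowalski 4/55 × $7,300 = 530.91; Ibarra 1/55 × $7,300 = 132.73.
Rounded to nearest $25: Nwosu $1,050; Halvorsen $1,325; Marchetti $2,250; Chaudhri $2,000; Kowalski $525; Ibarra $125. Sum = $7,275.
Difference $7,300 − $7,275 = +$25 applied to Nwosu: Nwosu becomes $1,075.

Nwosu: $1,075 · Halvorsen: $1,325 · Marchetti: $2,250 · Chaudhri: $2,000 · Kowalski: $525 · Ibarra: $125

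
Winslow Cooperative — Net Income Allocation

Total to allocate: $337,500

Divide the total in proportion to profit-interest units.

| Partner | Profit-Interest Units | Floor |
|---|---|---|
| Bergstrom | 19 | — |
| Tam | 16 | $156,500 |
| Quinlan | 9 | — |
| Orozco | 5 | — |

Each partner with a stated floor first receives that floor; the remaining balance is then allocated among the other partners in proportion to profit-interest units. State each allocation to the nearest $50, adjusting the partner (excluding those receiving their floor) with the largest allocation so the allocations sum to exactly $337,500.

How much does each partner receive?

Fund the minimums — Tam $156,500. Balance $181,000.
Balance split over remaining profit-interest units 33: Bergstrom 104,212.12 → $104,200; Quinlan 49,363.64 → $49,350; Orozco 27,424.24 → $27,400.
Rounding difference +$50 applied to Bergstrom → $104,250.

Bergstrom: $104,250 · Tam: $156,500 · Quinlan: $49,350 · Orozco: $27,400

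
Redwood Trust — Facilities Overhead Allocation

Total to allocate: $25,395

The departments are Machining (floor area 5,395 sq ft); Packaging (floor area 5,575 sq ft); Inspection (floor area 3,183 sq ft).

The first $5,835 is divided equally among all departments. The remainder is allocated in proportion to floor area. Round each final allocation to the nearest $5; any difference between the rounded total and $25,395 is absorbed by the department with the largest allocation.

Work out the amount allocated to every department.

Machining: $9,400 | Packaging: $9,650 | Inspection: $6,345

Equal tier: $5,835 ÷ 3 = $1,945 apiece.
Remainder $19,560 by floor area (total 14,153): Machining 7,456.10 → $7,455; Packaging 7,704.87 → $7,705; Inspection 4,399.03 → $4,400.
Totals: Machining $1,945 + $7,455 = $9,400; Packaging $1,945 + $7,705 = $9,650; Inspection $1,945 + $4,400 = $6,345.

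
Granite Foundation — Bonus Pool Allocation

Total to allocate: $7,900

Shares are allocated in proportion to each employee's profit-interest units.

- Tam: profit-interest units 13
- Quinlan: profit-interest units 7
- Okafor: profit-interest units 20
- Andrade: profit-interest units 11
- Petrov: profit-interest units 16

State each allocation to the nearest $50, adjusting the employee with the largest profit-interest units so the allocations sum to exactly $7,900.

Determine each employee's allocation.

Total profit-interest units = 13 + 7 + 20 + 11 + 16 = 67.
Unrounded shares: Tam 1,532.84; Quinlan 825.37; Okafor 2,358.21; Andrade 1,297.01; Petrov 1,886.57.
Rounded to nearest $50: Tam $1,550; Quinlan $850; Okafor $2,350; Andrade $1,300; Petrov $1,900. Sum = $7,950.
Difference $7,900 − $7,950 = −$50 applied to largest profit-interest units (Okafor): Okafor becomes $2,300.

Tam: $1,550; Quinlan: $850; Okafor: $2,300; Andrade: $1,300; Petrov: $1,900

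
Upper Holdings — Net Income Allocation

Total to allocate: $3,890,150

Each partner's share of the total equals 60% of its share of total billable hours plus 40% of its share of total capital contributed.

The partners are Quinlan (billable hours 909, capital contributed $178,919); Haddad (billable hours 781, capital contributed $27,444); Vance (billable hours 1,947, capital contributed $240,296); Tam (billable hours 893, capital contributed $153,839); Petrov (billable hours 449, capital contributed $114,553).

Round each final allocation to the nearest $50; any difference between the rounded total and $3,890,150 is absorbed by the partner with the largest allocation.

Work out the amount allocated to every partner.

Billable hours total 4,979; capital contributed total 715,051.
Blended shares (60% billable hours + 40% capital contributed): Quinlan 0.2096; Haddad 0.1095; Vance 0.3690; Tam 0.1937; Petrov 0.1182.
Pro-rata amounts: Quinlan 815,482.32; Haddad 425,844.90; Vance 1,435,648.84; Tam 753,403.83; Petrov 459,770.11.
Rounded to nearest $50: Quinlan $815,500; Haddad $425,850; Vance $1,435,650; Tam $753,400; Petrov $459,750. Sum = $3,890,150.
No rounding difference to absorb.

Quinlan: $815,500 · Haddad: $425,850 · Vance: $1,435,650 · Tam: $753,400 · Petrov: $459,750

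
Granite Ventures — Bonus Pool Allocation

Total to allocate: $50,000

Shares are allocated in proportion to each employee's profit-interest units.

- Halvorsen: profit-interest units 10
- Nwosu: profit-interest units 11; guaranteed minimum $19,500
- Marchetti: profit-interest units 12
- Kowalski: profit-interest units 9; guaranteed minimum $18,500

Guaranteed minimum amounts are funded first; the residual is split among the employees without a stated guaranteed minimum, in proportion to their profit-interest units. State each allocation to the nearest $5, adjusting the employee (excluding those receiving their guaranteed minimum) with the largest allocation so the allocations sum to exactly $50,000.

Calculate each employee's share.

Halvorsen: $5,455; Nwosu: $19,500; Marchetti: $6,545; Kowalski: $18,500

Fund the minimums — Nwosu $19,500; Kowalski $18,500. Residual $12,000.
Residual split over remaining profit-interest units 22: Halvorsen 5,454.55 → $5,455; Marchetti 6,545.45 → $6,545.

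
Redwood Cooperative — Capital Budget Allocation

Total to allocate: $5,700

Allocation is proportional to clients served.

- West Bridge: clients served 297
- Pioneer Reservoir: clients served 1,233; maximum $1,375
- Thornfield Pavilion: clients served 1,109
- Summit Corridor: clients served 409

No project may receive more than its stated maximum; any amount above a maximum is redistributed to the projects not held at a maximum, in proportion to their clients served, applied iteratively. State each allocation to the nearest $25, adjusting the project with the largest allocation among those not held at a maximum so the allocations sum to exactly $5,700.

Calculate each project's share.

West Bridge: $700; Pioneer Reservoir: $1,375; Thornfield Pavilion: $2,650; Summit Corridor: $975

Total clients served = 3,048.
Unconstrained shares: West Bridge 555.41; Pioneer Reservoir 2,305.81; Thornfield Pavilion 2,073.92; Summit Corridor 764.86.
Cap binds for Pioneer Reservoir ($1,375); balance $4,325 reallocated over remaining clients served 1,815.
Redistributed shares: West Bridge 707.73 → $700; Thornfield Pavilion 2,642.66 → $2,650; Summit Corridor 974.61 → $975.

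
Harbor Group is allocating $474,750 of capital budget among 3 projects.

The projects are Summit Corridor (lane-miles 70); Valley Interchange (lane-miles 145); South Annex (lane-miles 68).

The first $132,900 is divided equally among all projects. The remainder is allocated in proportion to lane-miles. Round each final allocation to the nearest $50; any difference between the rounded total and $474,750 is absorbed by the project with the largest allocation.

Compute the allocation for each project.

Summit Corridor: $128,850; Valley Interchange: $219,450; South Annex: $126,450

First tranche $132,900 split equally: $44,300 each.
Remainder $341,850 by lane-miles (total 283): Summit Corridor 84,556.54 → $84,550; Valley Interchange 175,152.83 → $175,150; South Annex 82,140.64 → $82,150.
Totals: Summit Corridor $44,300 + $84,550 = $128,850; Valley Interchange $44,300 + $175,150 = $219,450; South Annex $44,300 + $82,150 = $126,450.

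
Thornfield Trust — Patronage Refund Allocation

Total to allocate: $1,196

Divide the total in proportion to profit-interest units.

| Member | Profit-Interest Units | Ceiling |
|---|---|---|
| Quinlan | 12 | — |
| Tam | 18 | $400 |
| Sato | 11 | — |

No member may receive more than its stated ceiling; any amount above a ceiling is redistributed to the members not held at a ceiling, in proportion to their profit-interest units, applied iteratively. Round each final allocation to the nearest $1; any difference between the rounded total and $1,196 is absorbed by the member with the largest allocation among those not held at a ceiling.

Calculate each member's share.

Total profit-interest units = 41.
Proportional shares (ignoring caps): Quinlan 350.05; Tam 525.07; Sato 320.88.
Capped: Tam ($400); residual $796 reallocated over remaining profit-interest units 23.
Remaining shares: Quinlan 415.30 → $415; Sato 380.70 → $381.

Quinlan: $415 | Tam: $400 | Sato: $381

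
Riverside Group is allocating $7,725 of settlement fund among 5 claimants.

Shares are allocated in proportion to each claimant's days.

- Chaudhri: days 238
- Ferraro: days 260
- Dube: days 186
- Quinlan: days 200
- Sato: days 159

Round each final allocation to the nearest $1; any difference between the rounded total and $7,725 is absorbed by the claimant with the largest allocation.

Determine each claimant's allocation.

Total days = 1,043.
Pro-rata amounts: Chaudhri 238/1,043 × $7,725 = 1,762.75; Ferraro 260/1,043 × $7,725 = 1,925.70; Dube 186/1,043 × $7,725 = 1,377.61; Quinlan 200/1,043 × $7,725 = 1,481.30; Sato 159/1,043 × $7,725 = 1,177.64.
At nearest $1: Chaudhri $1,763; Ferraro $1,926; Dube $1,378; Quinlan $1,481; Sato $1,178. Sum = $7,726.
Difference $7,725 − $7,726 = −$1 applied to largest allocation (Ferraro): Ferraro becomes $1,925.

Chaudhri: $1,763; Ferraro: $1,925; Dube: $1,378; Quinlan: $1,481; Sato: $1,178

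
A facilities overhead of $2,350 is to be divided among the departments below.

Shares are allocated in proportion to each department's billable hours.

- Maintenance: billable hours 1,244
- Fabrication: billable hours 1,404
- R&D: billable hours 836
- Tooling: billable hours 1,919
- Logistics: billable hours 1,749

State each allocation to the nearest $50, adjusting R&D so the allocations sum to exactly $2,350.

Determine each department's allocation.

Sum of billable hours: 7,152.
Proportional shares: Maintenance 1,244/7,152 × $2,350 = 408.75; Fabrication 1,404/7,152 × $2,350 = 461.33; R&D 836/7,152 × $2,350 = 274.69; Tooling 1,919/7,152 × $2,350 = 630.54; Logistics 1,749/7,152 × $2,350 = 574.69.
Rounded to nearest $50: Maintenance $400; Fabrication $450; R&D $250; Tooling $650; Logistics $550. Sum = $2,300.
Difference $2,350 − $2,300 = +$50 applied to R&D: R&D becomes $300.

Maintenance: $400; Fabrication: $450; R&D: $300; Tooling: $650; Logistics: $550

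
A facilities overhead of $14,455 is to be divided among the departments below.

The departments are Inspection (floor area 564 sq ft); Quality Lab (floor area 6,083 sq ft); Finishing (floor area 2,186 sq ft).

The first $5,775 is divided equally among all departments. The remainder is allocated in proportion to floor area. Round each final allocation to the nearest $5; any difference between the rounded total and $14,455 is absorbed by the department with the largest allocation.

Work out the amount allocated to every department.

Inspection: $2,480 | Quality Lab: $7,900 | Finishing: $4,075

Equal tier: $5,775 ÷ 3 = $1,925 apiece.
Remainder $8,680 by floor area (total 8,833): Inspection 554.23 → $555; Quality Lab 5,977.63 → $5,980; Finishing 2,148.14 → $2,150.
Rounding difference −$5 on remainder applied to Quality Lab.
Totals: Inspection $1,925 + $555 = $2,480; Quality Lab $1,925 + $5,975 = $7,900; Finishing $1,925 + $2,150 = $4,075.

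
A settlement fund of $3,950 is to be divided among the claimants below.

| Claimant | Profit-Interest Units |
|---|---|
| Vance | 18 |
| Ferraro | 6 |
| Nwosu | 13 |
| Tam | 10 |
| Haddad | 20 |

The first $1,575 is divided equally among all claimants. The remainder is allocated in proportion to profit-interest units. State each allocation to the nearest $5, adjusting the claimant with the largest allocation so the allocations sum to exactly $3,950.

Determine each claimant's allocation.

Vance: $955 · Ferraro: $530 · Nwosu: $775 · Tam: $670 · Haddad: $1,020

$1,575 shared equally gives $315 per claimant.
Remainder $2,375 by profit-interest units (total 67): Vance 638.06 → $640; Ferraro 212.69 → $215; Nwosu 460.82 → $460; Tam 354.48 → $355; Haddad 708.96 → $710.
Rounding difference −$5 on remainder applied to Haddad.
Totals: Vance $315 + $640 = $955; Ferraro $315 + $215 = $530; Nwosu $315 + $460 = $775; Tam $315 + $355 = $670; Haddad $315 + $705 = $1,020.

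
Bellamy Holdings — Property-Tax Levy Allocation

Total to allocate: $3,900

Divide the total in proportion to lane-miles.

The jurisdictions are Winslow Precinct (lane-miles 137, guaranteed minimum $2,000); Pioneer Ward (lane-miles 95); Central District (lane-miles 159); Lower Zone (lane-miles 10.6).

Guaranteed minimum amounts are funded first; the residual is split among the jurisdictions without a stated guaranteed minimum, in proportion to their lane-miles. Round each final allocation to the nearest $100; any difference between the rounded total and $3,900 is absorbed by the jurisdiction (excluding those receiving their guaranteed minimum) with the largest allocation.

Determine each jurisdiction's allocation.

Guaranteed amounts: Winslow Precinct $2,000. Balance $1,900.
Balance split over remaining lane-miles 264.6: Pioneer Ward 682.16 → $700; Central District 1,141.72 → $1,100; Lower Zone 76.11 → $100.

Winslow Precinct: $2,000 · Pioneer Ward: $700 · Central District: $1,100 · Lower Zone: $100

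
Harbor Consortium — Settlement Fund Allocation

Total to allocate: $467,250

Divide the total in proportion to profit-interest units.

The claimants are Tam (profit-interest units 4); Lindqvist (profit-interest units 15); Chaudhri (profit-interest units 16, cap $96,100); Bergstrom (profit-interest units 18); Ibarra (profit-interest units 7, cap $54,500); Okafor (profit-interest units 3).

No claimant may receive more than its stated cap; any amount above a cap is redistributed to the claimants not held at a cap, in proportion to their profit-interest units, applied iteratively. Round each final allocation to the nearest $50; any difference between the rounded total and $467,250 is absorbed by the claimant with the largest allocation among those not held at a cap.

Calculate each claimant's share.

Total profit-interest units = 63.
Unconstrained shares: Tam 29,666.67; Lindqvist 111,250.00; Chaudhri 118,666.67; Bergstrom 133,500.00; Ibarra 51,916.67; Okafor 22,250.00.
Capped: Chaudhri ($96,100); remaining pool $371,150 reallocated over remaining profit-interest units 47.
Capped: Ibarra ($54,500); remaining pool $316,650 reallocated over remaining profit-interest units 40.
Redistributed shares: Tam 31,665.00 → $31,650; Lindqvist 118,743.75 → $118,750; Bergstrom 142,492.50 → $142,500; Okafor 23,748.75 → $23,750.

Tam: $31,650 | Lindqvist: $118,750 | Chaudhri: $96,100 | Bergstrom: $142,500 | Ibarra: $54,500 | Okafor: $23,750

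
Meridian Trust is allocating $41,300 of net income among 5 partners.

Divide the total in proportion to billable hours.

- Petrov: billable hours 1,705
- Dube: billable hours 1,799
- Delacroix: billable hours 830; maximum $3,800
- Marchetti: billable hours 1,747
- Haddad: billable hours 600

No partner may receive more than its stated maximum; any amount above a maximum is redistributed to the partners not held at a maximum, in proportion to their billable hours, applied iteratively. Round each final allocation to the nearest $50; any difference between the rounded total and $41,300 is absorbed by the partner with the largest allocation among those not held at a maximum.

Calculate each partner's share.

Combined billable hours = 6,681.
Pro-rata shares before constraints: Petrov 10,539.81; Dube 11,120.90; Delacroix 5,130.82; Marchetti 10,799.45; Haddad 3,709.03.
Capped: Delacroix ($3,800); balance $37,500 reallocated over remaining billable hours 5,851.
Shares after redistribution: Petrov 10,927.62 → $10,950; Dube 11,530.08 → $11,550; Marchetti 11,196.80 → $11,200; Haddad 3,845.50 → $3,850.
Rounding difference −$50 applied to Dube → $11,500.

Petrov: $10,950 · Dube: $11,500 · Delacroix: $3,800 · Marchetti: $11,200 · Haddad: $3,850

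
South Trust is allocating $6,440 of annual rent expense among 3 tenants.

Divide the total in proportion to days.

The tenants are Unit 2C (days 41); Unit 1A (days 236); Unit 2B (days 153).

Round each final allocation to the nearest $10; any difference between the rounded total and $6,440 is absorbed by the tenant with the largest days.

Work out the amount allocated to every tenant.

Unit 2C: $610; Unit 1A: $3,540; Unit 2B: $2,290

Days total: 430.
Unrounded shares: Unit 2C 41/430 × $6,440 = 614.05; Unit 1A 236/430 × $6,440 = 3,534.51; Unit 2B 153/430 × $6,440 = 2,291.44.
At nearest $10: Unit 2C $610; Unit 1A $3,530; Unit 2B $2,290. Sum = $6,430.
Difference $6,440 − $6,430 = +$10 applied to largest days (Unit 1A): Unit 1A becomes $3,540.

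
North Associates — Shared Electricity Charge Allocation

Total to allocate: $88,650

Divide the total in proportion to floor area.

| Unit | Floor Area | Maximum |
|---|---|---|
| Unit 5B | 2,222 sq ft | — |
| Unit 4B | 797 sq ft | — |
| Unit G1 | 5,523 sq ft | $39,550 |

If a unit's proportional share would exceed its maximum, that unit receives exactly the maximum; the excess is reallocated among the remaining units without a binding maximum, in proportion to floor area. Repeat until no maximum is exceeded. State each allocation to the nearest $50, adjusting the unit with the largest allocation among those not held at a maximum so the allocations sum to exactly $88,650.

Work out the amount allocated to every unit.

Unit 5B: $36,150; Unit 4B: $12,950; Unit G1: $39,550

Floor area total: 8,542.
Unconstrained shares: Unit 5B 23,060.21; Unit 4B 8,271.37; Unit G1 57,318.42.
Cap binds for Unit G1 ($39,550); residual $49,100 reallocated over remaining floor area 3,019.
Redistributed shares: Unit 5B 36,137.86 → $36,150; Unit 4B 12,962.14 → $12,950.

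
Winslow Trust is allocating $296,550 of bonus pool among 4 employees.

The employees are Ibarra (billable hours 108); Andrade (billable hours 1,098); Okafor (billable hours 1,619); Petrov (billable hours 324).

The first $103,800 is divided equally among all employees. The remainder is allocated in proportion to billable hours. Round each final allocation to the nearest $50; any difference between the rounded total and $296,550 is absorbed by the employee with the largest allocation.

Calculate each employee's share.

Ibarra: $32,550 · Andrade: $93,150 · Okafor: $125,050 · Petrov: $45,800

First tranche $103,800 split equally: $25,950 each.
Remainder $192,750 by billable hours (total 3,149): Ibarra 6,610.67 → $6,600; Andrade 67,208.48 → $67,200; Okafor 99,098.84 → $99,100; Petrov 19,832.01 → $19,850.
Totals: Ibarra $25,950 + $6,600 = $32,550; Andrade $25,950 + $67,200 = $93,150; Okafor $25,950 + $99,100 = $125,050; Petrov $25,950 + $19,850 = $45,800.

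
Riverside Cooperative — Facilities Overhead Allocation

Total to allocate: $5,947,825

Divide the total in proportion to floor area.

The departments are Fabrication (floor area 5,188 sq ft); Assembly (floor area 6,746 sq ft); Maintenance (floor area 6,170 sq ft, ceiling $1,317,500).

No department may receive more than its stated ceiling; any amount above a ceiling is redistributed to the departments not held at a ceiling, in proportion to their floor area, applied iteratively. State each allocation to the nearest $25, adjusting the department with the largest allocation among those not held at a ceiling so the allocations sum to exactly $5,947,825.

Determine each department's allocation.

Combined floor area = 18,104.
Proportional shares (ignoring caps): Fabrication 1,704,447.42; Assembly 2,216,307.31; Maintenance 2,027,070.27.
Cap binds for Maintenance ($1,317,500); remaining pool $4,630,325 reallocated over remaining floor area 11,934.
Redistributed shares: Fabrication 2,012,914.87 → $2,012,925; Assembly 2,617,410.13 → $2,617,400.

Fabrication: $2,012,925 | Assembly: $2,617,400 | Maintenance: $1,317,500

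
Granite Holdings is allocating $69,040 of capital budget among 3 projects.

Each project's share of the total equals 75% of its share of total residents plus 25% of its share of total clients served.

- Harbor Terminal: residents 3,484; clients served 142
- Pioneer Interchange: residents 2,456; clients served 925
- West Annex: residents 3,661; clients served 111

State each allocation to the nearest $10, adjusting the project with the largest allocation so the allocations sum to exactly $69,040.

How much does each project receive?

Totals — residents 9,601, clients served 1,178.
Blended shares (75% residents + 25% clients served): Harbor Terminal 0.3023; Pioneer Interchange 0.3882; West Annex 0.3095.
Raw shares: Harbor Terminal 20,870.44; Pioneer Interchange 26,798.73; West Annex 21,370.83.
After rounding ($10): Harbor Terminal $20,870; Pioneer Interchange $26,800; West Annex $21,370. Sum = $69,040.
Sum already equals the total — no adjustment.

Harbor Terminal: $20,870; Pioneer Interchange: $26,800; West Annex: $21,370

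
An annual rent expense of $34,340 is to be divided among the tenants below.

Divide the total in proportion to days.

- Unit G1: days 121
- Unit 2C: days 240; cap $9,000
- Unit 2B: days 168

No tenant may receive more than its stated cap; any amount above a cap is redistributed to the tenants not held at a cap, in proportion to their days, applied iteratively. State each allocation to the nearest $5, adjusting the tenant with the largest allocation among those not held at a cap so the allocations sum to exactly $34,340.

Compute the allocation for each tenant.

Unit G1: $10,610 · Unit 2C: $9,000 · Unit 2B: $14,730

Sum of days: 529.
Unconstrained shares: Unit G1 7,854.71; Unit 2C 15,579.58; Unit 2B 10,905.71.
Cap binds for Unit 2C ($9,000); residual $25,340 reallocated over remaining days 289.
Remaining shares: Unit G1 10,609.48 → $10,610; Unit 2B 14,730.52 → $14,730.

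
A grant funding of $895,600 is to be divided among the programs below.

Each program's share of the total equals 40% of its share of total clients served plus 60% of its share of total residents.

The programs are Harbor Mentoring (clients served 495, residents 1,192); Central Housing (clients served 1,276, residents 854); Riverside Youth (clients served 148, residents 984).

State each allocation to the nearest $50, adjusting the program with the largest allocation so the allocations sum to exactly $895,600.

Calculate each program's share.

Totals — clients served 1,919, residents 3,030.
Combined weights (40% clients served + 60% residents): Harbor Mentoring 0.3392; Central Housing 0.4351; Riverside Youth 0.2257.
Pro-rata amounts: Harbor Mentoring 303,803.95; Central Housing 389,658.34; Riverside Youth 202,137.71.
At nearest $50: Harbor Mentoring $303,800; Central Housing $389,650; Riverside Youth $202,150. Sum = $895,600.
Rounded total matches; no reconciliation needed.

Harbor Mentoring: $303,800 · Central Housing: $389,650 · Riverside Youth: $202,150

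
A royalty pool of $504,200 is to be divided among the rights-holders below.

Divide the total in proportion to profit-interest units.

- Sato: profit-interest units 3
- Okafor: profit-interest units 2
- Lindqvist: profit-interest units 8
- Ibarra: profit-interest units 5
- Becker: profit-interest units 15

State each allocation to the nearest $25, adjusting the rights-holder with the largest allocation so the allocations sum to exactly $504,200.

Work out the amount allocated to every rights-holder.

Sato: $45,825; Okafor: $30,550; Lindqvist: $122,225; Ibarra: $76,400; Becker: $229,200

Sum of profit-interest units: 33.
Pro-rata amounts: Sato 3/33 × $504,200 = 45,836.36; Okafor 2/33 × $504,200 = 30,557.58; Lindqvist 8/33 × $504,200 = 122,230.30; Ibarra 5/33 × $504,200 = 76,393.94; Becker 15/33 × $504,200 = 229,181.82.
At nearest $25: Sato $45,825; Okafor $30,550; Lindqvist $122,225; Ibarra $76,400; Becker $229,175. Sum = $504,175.
Difference $504,200 − $504,175 = +$25 applied to largest allocation (Becker): Becker becomes $229,200.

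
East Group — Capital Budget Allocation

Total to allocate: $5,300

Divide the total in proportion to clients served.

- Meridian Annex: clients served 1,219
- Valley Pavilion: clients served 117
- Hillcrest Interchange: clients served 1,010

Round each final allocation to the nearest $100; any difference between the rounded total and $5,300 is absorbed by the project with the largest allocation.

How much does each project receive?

Meridian Annex: $2,700 · Valley Pavilion: $300 · Hillcrest Interchange: $2,300

Clients served total: 2,346.
Proportional shares: Meridian Annex 1,219/2,346 × $5,300 = 2,753.92; Valley Pavilion 117/2,346 × $5,300 = 264.32; Hillcrest Interchange 1,010/2,346 × $5,300 = 2,281.76.
Rounded to nearest $100: Meridian Annex $2,800; Valley Pavilion $300; Hillcrest Interchange $2,300. Sum = $5,400.
Difference $5,300 − $5,400 = −$100 applied to largest allocation (Meridian Annex): Meridian Annex becomes $2,700.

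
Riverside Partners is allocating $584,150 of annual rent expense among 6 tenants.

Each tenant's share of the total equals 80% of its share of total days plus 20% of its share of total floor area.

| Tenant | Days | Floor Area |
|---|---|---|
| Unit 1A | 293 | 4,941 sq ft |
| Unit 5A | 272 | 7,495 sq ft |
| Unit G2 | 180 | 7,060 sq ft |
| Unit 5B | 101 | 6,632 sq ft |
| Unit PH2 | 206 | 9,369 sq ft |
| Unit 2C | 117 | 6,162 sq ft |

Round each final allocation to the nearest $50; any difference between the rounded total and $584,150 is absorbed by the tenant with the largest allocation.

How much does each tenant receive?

Totals — days 1,169, floor area 41,659.
Composite weights (80% days + 20% floor area): Unit 1A 0.2242; Unit 5A 0.2221; Unit G2 0.1571; Unit 5B 0.1010; Unit PH2 0.1860; Unit 2C 0.1097.
Unrounded shares: Unit 1A 130,986.54; Unit 5A 129,754.10; Unit G2 91,756.20; Unit 5B 58,974.83; Unit PH2 108,625.42; Unit 2C 64,052.91.
At nearest $50: Unit 1A $131,000; Unit 5A $129,750; Unit G2 $91,750; Unit 5B $58,950; Unit PH2 $108,650; Unit 2C $64,050. Sum = $584,150.
Sum already equals the total — no adjustment.

Unit 1A: $131,000 · Unit 5A: $129,750 · Unit G2: $91,750 · Unit 5B: $58,950 · Unit PH2: $108,650 · Unit 2C: $64,050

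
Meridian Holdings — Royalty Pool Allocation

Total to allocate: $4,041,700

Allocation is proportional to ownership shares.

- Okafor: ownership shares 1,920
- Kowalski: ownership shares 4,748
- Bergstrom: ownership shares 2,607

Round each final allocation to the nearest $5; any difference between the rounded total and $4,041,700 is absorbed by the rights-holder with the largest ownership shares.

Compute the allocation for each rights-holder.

Okafor: $836,665 | Kowalski: $2,069,000 | Bergstrom: $1,136,035

Total ownership shares = 1,920 + 4,748 + 2,607 = 9,275.
Pro-rata amounts: Okafor 836,664.58; Kowalski 2,069,001.79; Bergstrom 1,136,033.63.
At nearest $5: Okafor $836,665; Kowalski $2,069,000; Bergstrom $1,136,035. Sum = $4,041,700.
Rounded total matches; no reconciliation needed.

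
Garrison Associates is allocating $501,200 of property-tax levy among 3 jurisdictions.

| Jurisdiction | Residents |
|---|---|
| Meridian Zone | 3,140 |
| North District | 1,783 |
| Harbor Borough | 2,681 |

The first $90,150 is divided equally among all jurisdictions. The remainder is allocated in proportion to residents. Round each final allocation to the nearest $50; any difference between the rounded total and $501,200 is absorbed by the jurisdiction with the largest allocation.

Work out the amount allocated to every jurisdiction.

First tranche $90,150 split equally: $30,050 each.
Remainder $411,050 by residents (total 7,604): Meridian Zone 169,739.22 → $169,750; North District 96,383.77 → $96,400; Harbor Borough 144,927.02 → $144,950.
Rounding difference −$50 on remainder applied to Meridian Zone.
Totals: Meridian Zone $30,050 + $169,700 = $199,750; North District $30,050 + $96,400 = $126,450; Harbor Borough $30,050 + $144,950 = $175,000.

Meridian Zone: $199,750 | North District: $126,450 | Harbor Borough: $175,000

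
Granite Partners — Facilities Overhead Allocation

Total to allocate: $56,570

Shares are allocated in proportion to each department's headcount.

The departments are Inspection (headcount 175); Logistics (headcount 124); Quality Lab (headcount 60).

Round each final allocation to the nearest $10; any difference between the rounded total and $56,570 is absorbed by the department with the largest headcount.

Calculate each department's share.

Inspection: $27,580; Logistics: $19,540; Quality Lab: $9,450

Total headcount = 175 + 124 + 60 = 359.
Pro-rata amounts: Inspection 27,575.91; Logistics 19,539.50; Quality Lab 9,454.60.
Rounded to nearest $10: Inspection $27,580; Logistics $19,540; Quality Lab $9,450. Sum = $56,570.
No rounding difference to absorb.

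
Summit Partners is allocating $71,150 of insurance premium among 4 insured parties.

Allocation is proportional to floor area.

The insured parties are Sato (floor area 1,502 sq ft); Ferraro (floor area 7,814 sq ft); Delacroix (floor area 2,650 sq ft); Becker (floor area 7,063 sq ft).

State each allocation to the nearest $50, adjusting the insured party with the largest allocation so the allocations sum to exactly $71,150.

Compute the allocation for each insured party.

Sato: $5,600 · Ferraro: $29,250 · Delacroix: $9,900 · Becker: $26,400

Total floor area = 19,029.
Pro-rata amounts: Sato 1,502/19,029 × $71,150 = 5,616.02; Ferraro 7,814/19,029 × $71,150 = 29,216.78; Delacroix 2,650/19,029 × $71,150 = 9,908.43; Becker 7,063/19,029 × $71,150 = 26,408.77.
After rounding ($50): Sato $5,600; Ferraro $29,200; Delacroix $9,900; Becker $26,400. Sum = $71,100.
Difference $71,150 − $71,100 = +$50 applied to largest allocation (Ferraro): Ferraro becomes $29,250.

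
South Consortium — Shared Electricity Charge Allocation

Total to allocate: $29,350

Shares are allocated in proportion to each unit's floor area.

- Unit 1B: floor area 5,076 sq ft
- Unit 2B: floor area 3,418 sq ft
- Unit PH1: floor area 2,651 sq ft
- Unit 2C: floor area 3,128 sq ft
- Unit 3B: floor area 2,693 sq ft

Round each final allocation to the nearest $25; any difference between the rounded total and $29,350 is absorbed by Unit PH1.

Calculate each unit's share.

Unit 1B: $8,775; Unit 2B: $5,925; Unit PH1: $4,600; Unit 2C: $5,400; Unit 3B: $4,650

Combined floor area = 16,966.
Unrounded shares: Unit 1B 5,076/16,966 × $29,350 = 8,781.13; Unit 2B 3,418/16,966 × $29,350 = 5,912.90; Unit PH1 2,651/16,966 × $29,350 = 4,586.05; Unit 2C 3,128/16,966 × $29,350 = 5,411.22; Unit 3B 2,693/16,966 × $29,350 = 4,658.70.
After rounding ($25): Unit 1B $8,775; Unit 2B $5,925; Unit PH1 $4,575; Unit 2C $5,400; Unit 3B $4,650. Sum = $29,325.
Difference $29,350 − $29,325 = +$25 applied to Unit PH1: Unit PH1 becomes $4,600.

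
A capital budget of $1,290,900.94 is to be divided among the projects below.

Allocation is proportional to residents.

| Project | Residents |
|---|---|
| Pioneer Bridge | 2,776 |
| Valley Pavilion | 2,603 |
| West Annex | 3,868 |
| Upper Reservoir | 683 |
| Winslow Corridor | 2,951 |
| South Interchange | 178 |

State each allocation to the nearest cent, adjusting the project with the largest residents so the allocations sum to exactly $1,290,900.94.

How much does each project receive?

Sum of residents: 2,776 + 2,603 + 3,868 + 683 + 2,951 + 178 = 13,059.
Unrounded shares: Pioneer Bridge 274,411.5943; Valley Pavilion 257,310.2953; West Annex 382,357.3655; Upper Reservoir 67,515.5327; Winslow Corridor 291,710.5961; South Interchange 17,595.5561.
After rounding (cent): Pioneer Bridge $274,411.59; Valley Pavilion $257,310.30; West Annex $382,357.37; Upper Reservoir $67,515.53; Winslow Corridor $291,710.60; South Interchange $17,595.56. Sum = $1,290,900.95.
Difference $1,290,900.94 − $1,290,900.95 = −$0.01 applied to largest residents (West Annex): West Annex becomes $382,357.36.

Pioneer Bridge: $274,411.59; Valley Pavilion: $257,310.30; West Annex: $382,357.36; Upper Reservoir: $67,515.53; Winslow Corridor: $291,710.60; South Interchange: $17,595.56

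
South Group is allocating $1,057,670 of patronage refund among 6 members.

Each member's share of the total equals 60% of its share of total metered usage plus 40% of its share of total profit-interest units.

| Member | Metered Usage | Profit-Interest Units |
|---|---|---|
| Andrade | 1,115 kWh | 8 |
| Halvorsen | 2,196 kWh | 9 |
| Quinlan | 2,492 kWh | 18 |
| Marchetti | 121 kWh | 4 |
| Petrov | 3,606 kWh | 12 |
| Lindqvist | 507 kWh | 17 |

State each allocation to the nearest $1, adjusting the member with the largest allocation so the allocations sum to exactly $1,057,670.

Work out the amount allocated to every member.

Metered usage total 10,037; profit-interest units total 68.
Combined weights (60% metered usage + 40% profit-interest units): Andrade 0.1137; Halvorsen 0.1842; Quinlan 0.2549; Marchetti 0.0308; Petrov 0.2862; Lindqvist 0.1303.
Raw shares: Andrade 120,269.99; Halvorsen 194,839.17; Quinlan 269,548.44; Marchetti 32,536.73; Petrov 302,652.96; Lindqvist 137,822.72.
After rounding ($1): Andrade $120,270; Halvorsen $194,839; Quinlan $269,548; Marchetti $32,537; Petrov $302,653; Lindqvist $137,823. Sum = $1,057,670.
No rounding difference to absorb.

Andrade: $120,270 | Halvorsen: $194,839 | Quinlan: $269,548 | Marchetti: $32,537 | Petrov: $302,653 | Lindqvist: $137,823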